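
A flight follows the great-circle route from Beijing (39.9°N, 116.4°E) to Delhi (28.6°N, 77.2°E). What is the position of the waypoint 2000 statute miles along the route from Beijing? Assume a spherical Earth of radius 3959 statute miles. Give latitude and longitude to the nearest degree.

≈ 31°N, 82°E

The haversine formula gives a central angle δ ≈ 0.593 rad (34.0°) between the endpoints. The total great-circle distance is δ·R ≈ 0.593 × 3959 ≈ 2349 mi, so the target fraction is f = 2000/2349 ≈ 0.851.
Interpolate at f ≈ 0.851 with slerp weights a = sin((1−f)δ)/sin δ ≈ 0.158, b = sin(fδ)/sin δ ≈ 0.865.
p = a·p₁ + b·p₂ ≈ (0.115, 0.849, 0.515); φ = arcsin(p_z) ≈ 31.02°, λ = atan2(p_y, p_x) ≈ 82.32°.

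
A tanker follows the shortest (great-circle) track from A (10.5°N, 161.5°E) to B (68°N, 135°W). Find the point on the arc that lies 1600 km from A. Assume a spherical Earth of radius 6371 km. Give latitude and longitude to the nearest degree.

≈ (24°N, 167°E)

Write both endpoints as unit vectors p₁, p₂ with components (cos φ cos λ, cos φ sin λ, sin φ).
The central angle between the endpoints is δ = arccos(p₁·p₂) ≈ 1.231 rad (70.5°). The total great-circle distance is δ·R ≈ 1.231 × 6371 ≈ 7843 km, so the target fraction is f = 1600/7843 ≈ 0.204.
Interpolate at f ≈ 0.204 with slerp weights a = sin((1−f)δ)/sin δ ≈ 0.881, b = sin(fδ)/sin δ ≈ 0.264.
p = a·p₁ + b·p₂ ≈ (-0.891, 0.205, 0.405); φ = arcsin(p_z) ≈ 23.88°, λ = atan2(p_y, p_x) ≈ 167.05°.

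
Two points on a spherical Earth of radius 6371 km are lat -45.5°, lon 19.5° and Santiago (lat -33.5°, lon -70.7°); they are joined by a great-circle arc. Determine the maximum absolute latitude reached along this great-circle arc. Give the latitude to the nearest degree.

The great circle lies in the plane with unit normal n̂ = (p₁ × p₂)/|p₁ × p₂|.
Here n̂_z ≈ -0.635; the vertex latitude is φ_max = arccos|n̂_z| ≈ 50.6°.

≈ -51°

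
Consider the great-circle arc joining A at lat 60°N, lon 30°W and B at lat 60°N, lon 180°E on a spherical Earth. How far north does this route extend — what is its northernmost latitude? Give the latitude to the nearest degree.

≈ 82°N

The great circle lies in the plane with unit normal n̂ = (p₁ × p₂)/|p₁ × p₂|.
Here n̂_z ≈ -0.148; the vertex latitude is φ_max = arccos|n̂_z| ≈ 81.5°.
Check via Clairaut: cos φ_max = |cos φ₁| · sin C = cos(60.0°)·sin(17.2°) ≈ 0.148, again giving ≈ 81.5°.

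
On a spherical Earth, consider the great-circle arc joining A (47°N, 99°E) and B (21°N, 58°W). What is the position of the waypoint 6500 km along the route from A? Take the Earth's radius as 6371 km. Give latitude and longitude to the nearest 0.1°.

≈ (66.8°N, 24.6°W)

From cos δ = sin φ₁ sin φ₂ + cos φ₁ cos φ₂ cos Δλ, the central angle is δ ≈ 1.901 rad (108.9°). The total great-circle distance is δ·R ≈ 1.901 × 6371 ≈ 12110 km, so the target fraction is f = 6500/12110 ≈ 0.537.
Interpolate at f ≈ 0.537 with slerp weights a = sin((1−f)δ)/sin δ ≈ 0.815, b = sin(fδ)/sin δ ≈ 0.901.
p = a·p₁ + b·p₂ ≈ (0.359, -0.164, 0.919); φ = arcsin(p_z) ≈ 66.76°, λ = atan2(p_y, p_x) ≈ -24.60°.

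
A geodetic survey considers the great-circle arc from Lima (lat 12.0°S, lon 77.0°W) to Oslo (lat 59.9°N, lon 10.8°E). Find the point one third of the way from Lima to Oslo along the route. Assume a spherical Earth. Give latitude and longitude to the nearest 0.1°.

≈ lat 16.6°N, lon 60.2°W

The haversine formula gives a central angle δ ≈ 1.733 rad (99.3°) between the endpoints.
Interpolate at f = 1/3 with slerp weights a = sin((1−f)δ)/sin δ ≈ 0.927, b = sin(fδ)/sin δ ≈ 0.553.
p = a·p₁ + b·p₂ ≈ (0.476, -0.831, 0.286); φ = arcsin(p_z) ≈ 16.61°, λ = atan2(p_y, p_x) ≈ -60.18°.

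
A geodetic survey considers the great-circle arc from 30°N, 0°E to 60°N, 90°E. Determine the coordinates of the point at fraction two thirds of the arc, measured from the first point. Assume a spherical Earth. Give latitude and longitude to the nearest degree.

≈ 59°N, 47°E

Write both endpoints as unit vectors p₁, p₂ with components (cos φ cos λ, cos φ sin λ, sin φ).
The central angle between the endpoints is δ = arccos(p₁·p₂) ≈ 1.123 rad (64.3°).
Interpolate at f = 2/3 with slerp weights a = sin((1−f)δ)/sin δ ≈ 0.406, b = sin(fδ)/sin δ ≈ 0.755.
p = a·p₁ + b·p₂ ≈ (0.351, 0.378, 0.857); φ = arcsin(p_z) ≈ 58.96°, λ = atan2(p_y, p_x) ≈ 47.06°.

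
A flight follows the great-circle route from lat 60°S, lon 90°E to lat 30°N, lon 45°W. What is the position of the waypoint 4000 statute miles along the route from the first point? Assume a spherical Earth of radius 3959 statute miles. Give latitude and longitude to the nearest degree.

Write both endpoints as unit vectors p₁, p₂ with components (cos φ cos λ, cos φ sin λ, sin φ).
The central angle between the endpoints is δ = arccos(p₁·p₂) ≈ 2.403 rad (137.7°). The total great-circle distance is δ·R ≈ 2.403 × 3959 ≈ 9512 mi, so the target fraction is f = 4000/9512 ≈ 0.421.
Interpolate at f ≈ 0.421 with slerp weights a = sin((1−f)δ)/sin δ ≈ 1.461, b = sin(fδ)/sin δ ≈ 1.258.
p = a·p₁ + b·p₂ ≈ (0.770, -0.040, -0.637); φ = arcsin(p_z) ≈ -39.54°, λ = atan2(p_y, p_x) ≈ -2.94°.

≈ lat 40°S, lon 3°W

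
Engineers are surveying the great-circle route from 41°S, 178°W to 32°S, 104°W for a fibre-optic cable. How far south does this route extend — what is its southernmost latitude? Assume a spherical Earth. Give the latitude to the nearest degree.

The great circle lies in the plane with unit normal n̂ = (p₁ × p₂)/|p₁ × p₂|.
Here n̂_z ≈ +0.722; the vertex latitude is φ_max = arccos|n̂_z| ≈ 43.7°.
Check via Clairaut: cos φ_max = |cos φ₁| · sin C = cos(41.0°)·sin(106.8°) ≈ 0.722, again giving ≈ 43.7°.

≈ 44°S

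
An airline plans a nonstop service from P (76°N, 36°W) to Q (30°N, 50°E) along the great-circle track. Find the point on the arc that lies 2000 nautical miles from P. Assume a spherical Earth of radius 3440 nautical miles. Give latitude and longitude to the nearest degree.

≈ (55°N, 37°E)

Convert each endpoint to a unit vector on the sphere (x = cos φ cos λ, y = cos φ sin λ, z = sin φ).
The central angle between the endpoints is δ = arccos(p₁·p₂) ≈ 1.047 rad (60.0°). The total great-circle distance is δ·R ≈ 1.047 × 3440 ≈ 3603 nmi, so the target fraction is f = 2000/3603 ≈ 0.555.
Interpolate at f ≈ 0.555 with slerp weights a = sin((1−f)δ)/sin δ ≈ 0.519, b = sin(fδ)/sin δ ≈ 0.634.
p = a·p₁ + b·p₂ ≈ (0.455, 0.347, 0.820); φ = arcsin(p_z) ≈ 55.13°, λ = atan2(p_y, p_x) ≈ 37.35°.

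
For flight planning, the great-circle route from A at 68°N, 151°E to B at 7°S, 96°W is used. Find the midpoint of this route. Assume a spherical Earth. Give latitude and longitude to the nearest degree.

Write both endpoints as unit vectors p₁, p₂ with components (cos φ cos λ, cos φ sin λ, sin φ).
The central angle between the endpoints is δ = arccos(p₁·p₂) ≈ 1.832 rad (105.0°).
Interpolate at f = 1/2 with slerp weights a = sin((1−f)δ)/sin δ ≈ 0.821, b = sin(fδ)/sin δ ≈ 0.821.
p = a·p₁ + b·p₂ ≈ (-0.354, -0.661, 0.661); φ = arcsin(p_z) ≈ 41.39°, λ = atan2(p_y, p_x) ≈ -118.17°.

≈ 41°N, 118°W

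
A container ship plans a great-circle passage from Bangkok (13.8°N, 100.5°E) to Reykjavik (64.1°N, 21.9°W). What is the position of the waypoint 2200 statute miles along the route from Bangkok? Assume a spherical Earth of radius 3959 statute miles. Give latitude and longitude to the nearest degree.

≈ 43°N, 85°E

Convert each endpoint to a unit vector on the sphere (x = cos φ cos λ, y = cos φ sin λ, z = sin φ).
The central angle between the endpoints is δ = arccos(p₁·p₂) ≈ 1.584 rad (90.7°). The total great-circle distance is δ·R ≈ 1.584 × 3959 ≈ 6269 mi, so the target fraction is f = 2200/6269 ≈ 0.351.
Interpolate at f ≈ 0.351 with slerp weights a = sin((1−f)δ)/sin δ ≈ 0.856, b = sin(fδ)/sin δ ≈ 0.528.
p = a·p₁ + b·p₂ ≈ (0.062, 0.732, 0.679); φ = arcsin(p_z) ≈ 42.75°, λ = atan2(p_y, p_x) ≈ 85.13°.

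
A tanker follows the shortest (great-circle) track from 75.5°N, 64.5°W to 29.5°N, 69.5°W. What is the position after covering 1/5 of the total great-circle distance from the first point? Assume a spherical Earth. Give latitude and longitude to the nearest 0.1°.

Convert each endpoint to a unit vector on the sphere (x = cos φ cos λ, y = cos φ sin λ, z = sin φ).
The central angle between the endpoints is δ = arccos(p₁·p₂) ≈ 0.804 rad (46.1°).
Interpolate at f = 1/5 with slerp weights a = sin((1−f)δ)/sin δ ≈ 0.833, b = sin(fδ)/sin δ ≈ 0.222.
p = a·p₁ + b·p₂ ≈ (0.158, -0.369, 0.916); φ = arcsin(p_z) ≈ 66.32°, λ = atan2(p_y, p_x) ≈ -66.91°.

≈ 66.3°N, 66.9°W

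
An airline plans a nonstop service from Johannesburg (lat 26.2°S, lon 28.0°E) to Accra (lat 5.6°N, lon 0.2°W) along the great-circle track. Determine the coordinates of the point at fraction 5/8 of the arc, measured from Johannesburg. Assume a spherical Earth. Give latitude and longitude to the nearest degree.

≈ lat 7°S, lon 10°E

Write both endpoints as unit vectors p₁, p₂ with components (cos φ cos λ, cos φ sin λ, sin φ).
The central angle between the endpoints is δ = arccos(p₁·p₂) ≈ 0.732 rad (41.9°).
Interpolate at f = 5/8 with slerp weights a = sin((1−f)δ)/sin δ ≈ 0.406, b = sin(fδ)/sin δ ≈ 0.661.
p = a·p₁ + b·p₂ ≈ (0.979, 0.169, -0.115); φ = arcsin(p_z) ≈ -6.58°, λ = atan2(p_y, p_x) ≈ 9.77°.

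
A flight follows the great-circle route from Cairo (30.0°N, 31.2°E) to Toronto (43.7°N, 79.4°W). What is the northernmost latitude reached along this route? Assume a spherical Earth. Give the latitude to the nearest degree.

The great circle lies in the plane with unit normal n̂ = (p₁ × p₂)/|p₁ × p₂|.
Here n̂_z ≈ -0.591; the vertex latitude is φ_max = arccos|n̂_z| ≈ 53.8°.
Check via Clairaut: cos φ_max = |cos φ₁| · sin C = cos(30.0°)·sin(43.0°) ≈ 0.591, again giving ≈ 53.8°.

≈ 54°N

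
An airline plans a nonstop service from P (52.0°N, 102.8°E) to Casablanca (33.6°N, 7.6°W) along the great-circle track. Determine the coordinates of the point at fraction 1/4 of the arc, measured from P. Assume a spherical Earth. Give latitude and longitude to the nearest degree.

Write both endpoints as unit vectors p₁, p₂ with components (cos φ cos λ, cos φ sin λ, sin φ).
The central angle between the endpoints is δ = arccos(p₁·p₂) ≈ 1.311 rad (75.1°).
Interpolate at f = 1/4 with slerp weights a = sin((1−f)δ)/sin δ ≈ 0.861, b = sin(fδ)/sin δ ≈ 0.333.
p = a·p₁ + b·p₂ ≈ (0.157, 0.480, 0.863); φ = arcsin(p_z) ≈ 59.64°, λ = atan2(p_y, p_x) ≈ 71.85°.

≈ (60°N, 72°E)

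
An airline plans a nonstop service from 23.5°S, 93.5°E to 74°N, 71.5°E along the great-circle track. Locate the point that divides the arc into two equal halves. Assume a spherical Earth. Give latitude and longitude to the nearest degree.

Write both endpoints as unit vectors p₁, p₂ with components (cos φ cos λ, cos φ sin λ, sin φ).
The central angle between the endpoints is δ = arccos(p₁·p₂) ≈ 1.720 rad (98.6°).
Interpolate at f = 1/2 with slerp weights a = sin((1−f)δ)/sin δ ≈ 0.766, b = sin(fδ)/sin δ ≈ 0.766.
p = a·p₁ + b·p₂ ≈ (0.024, 0.902, 0.431); φ = arcsin(p_z) ≈ 25.54°, λ = atan2(p_y, p_x) ≈ 88.47°.

≈ 26°N, 88°E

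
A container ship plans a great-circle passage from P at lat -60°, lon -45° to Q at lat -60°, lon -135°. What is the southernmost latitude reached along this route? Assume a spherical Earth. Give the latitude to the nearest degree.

The great circle lies in the plane with unit normal n̂ = (p₁ × p₂)/|p₁ × p₂|.
Here n̂_z ≈ -0.378; the vertex latitude is φ_max = arccos|n̂_z| ≈ 67.8°.
Check via Clairaut: cos φ_max = |cos φ₁| · sin C = cos(60.0°)·sin(130.9°) ≈ 0.378, again giving ≈ 67.8°.

≈ -68°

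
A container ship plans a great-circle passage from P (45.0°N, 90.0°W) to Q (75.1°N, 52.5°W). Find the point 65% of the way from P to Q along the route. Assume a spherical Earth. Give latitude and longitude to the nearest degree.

Write both endpoints as unit vectors p₁, p₂ with components (cos φ cos λ, cos φ sin λ, sin φ).
The central angle between the endpoints is δ = arccos(p₁·p₂) ≈ 0.596 rad (34.1°).
Interpolate at f = 0.65 with slerp weights a = sin((1−f)δ)/sin δ ≈ 0.369, b = sin(fδ)/sin δ ≈ 0.673.
p = a·p₁ + b·p₂ ≈ (0.105, -0.398, 0.911); φ = arcsin(p_z) ≈ 65.68°, λ = atan2(p_y, p_x) ≈ -75.18°.

≈ (66°N, 75°W)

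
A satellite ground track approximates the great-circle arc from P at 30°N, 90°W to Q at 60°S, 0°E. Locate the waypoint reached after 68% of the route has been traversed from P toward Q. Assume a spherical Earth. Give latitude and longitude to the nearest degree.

≈ 37°S, 47°W

Write both endpoints as unit vectors p₁, p₂ with components (cos φ cos λ, cos φ sin λ, sin φ).
The central angle between the endpoints is δ = arccos(p₁·p₂) ≈ 2.019 rad (115.7°).
Interpolate at f = 0.68 with slerp weights a = sin((1−f)δ)/sin δ ≈ 0.668, b = sin(fδ)/sin δ ≈ 1.088.
p = a·p₁ + b·p₂ ≈ (0.544, -0.578, -0.608); φ = arcsin(p_z) ≈ -37.45°, λ = atan2(p_y, p_x) ≈ -46.76°.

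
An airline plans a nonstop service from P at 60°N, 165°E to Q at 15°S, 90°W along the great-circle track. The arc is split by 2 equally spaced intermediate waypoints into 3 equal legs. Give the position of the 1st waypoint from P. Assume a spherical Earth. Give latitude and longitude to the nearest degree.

Write both endpoints as unit vectors p₁, p₂ with components (cos φ cos λ, cos φ sin λ, sin φ).
The central angle between the endpoints is δ = arccos(p₁·p₂) ≈ 1.927 rad (110.4°).
Interpolate at f = 1/3 with slerp weights a = sin((1−f)δ)/sin δ ≈ 1.024, b = sin(fδ)/sin δ ≈ 0.639.
p = a·p₁ + b·p₂ ≈ (-0.494, -0.485, 0.721); φ = arcsin(p_z) ≈ 46.15°, λ = atan2(p_y, p_x) ≈ -135.55°.

≈ 46°N, 136°W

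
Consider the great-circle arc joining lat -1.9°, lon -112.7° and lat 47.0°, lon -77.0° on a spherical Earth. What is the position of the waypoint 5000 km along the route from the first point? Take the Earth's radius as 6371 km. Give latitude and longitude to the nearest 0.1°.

Write both endpoints as unit vectors p₁, p₂ with components (cos φ cos λ, cos φ sin λ, sin φ).
The central angle between the endpoints is δ = arccos(p₁·p₂) ≈ 1.013 rad (58.0°). The total great-circle distance is δ·R ≈ 1.013 × 6371 ≈ 6454 km, so the target fraction is f = 5000/6454 ≈ 0.775.
Interpolate at f ≈ 0.775 with slerp weights a = sin((1−f)δ)/sin δ ≈ 0.267, b = sin(fδ)/sin δ ≈ 0.833.
p = a·p₁ + b·p₂ ≈ (0.025, -0.799, 0.600); φ = arcsin(p_z) ≈ 36.89°, λ = atan2(p_y, p_x) ≈ -88.21°.

≈ lat 36.9°, lon -88.2°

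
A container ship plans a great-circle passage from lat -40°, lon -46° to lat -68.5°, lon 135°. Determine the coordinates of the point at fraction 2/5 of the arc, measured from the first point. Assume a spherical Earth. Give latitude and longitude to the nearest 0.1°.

≈ lat -68.6°, lon -46.5°

Convert each endpoint to a unit vector on the sphere (x = cos φ cos λ, y = cos φ sin λ, z = sin φ).
The central angle between the endpoints is δ = arccos(p₁·p₂) ≈ 1.248 rad (71.5°).
Interpolate at f = 2/5 with slerp weights a = sin((1−f)δ)/sin δ ≈ 0.718, b = sin(fδ)/sin δ ≈ 0.505.
p = a·p₁ + b·p₂ ≈ (0.251, -0.265, -0.931); φ = arcsin(p_z) ≈ -68.60°, λ = atan2(p_y, p_x) ≈ -46.51°.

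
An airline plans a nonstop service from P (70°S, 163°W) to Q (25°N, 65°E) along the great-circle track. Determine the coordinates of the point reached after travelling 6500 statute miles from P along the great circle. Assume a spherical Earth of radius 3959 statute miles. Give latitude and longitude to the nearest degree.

Write both endpoints as unit vectors p₁, p₂ with components (cos φ cos λ, cos φ sin λ, sin φ).
The central angle between the endpoints is δ = arccos(p₁·p₂) ≈ 2.220 rad (127.2°). The total great-circle distance is δ·R ≈ 2.220 × 3959 ≈ 8789 mi, so the target fraction is f = 6500/8789 ≈ 0.740.
Interpolate at f ≈ 0.740 with slerp weights a = sin((1−f)δ)/sin δ ≈ 0.686, b = sin(fδ)/sin δ ≈ 1.252.
p = a·p₁ + b·p₂ ≈ (0.255, 0.960, -0.115); φ = arcsin(p_z) ≈ -6.63°, λ = atan2(p_y, p_x) ≈ 75.11°.

≈ (7°S, 75°E)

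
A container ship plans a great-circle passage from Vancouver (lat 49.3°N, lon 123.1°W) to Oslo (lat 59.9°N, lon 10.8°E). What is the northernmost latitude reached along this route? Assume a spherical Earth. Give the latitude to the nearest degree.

≈ 75°N

The great circle lies in the plane with unit normal n̂ = (p₁ × p₂)/|p₁ × p₂|.
Here n̂_z ≈ +0.261; the vertex latitude is φ_max = arccos|n̂_z| ≈ 74.9°.
Check via Clairaut: cos φ_max = |cos φ₁| · sin C = cos(49.3°)·sin(23.6°) ≈ 0.261, again giving ≈ 74.9°.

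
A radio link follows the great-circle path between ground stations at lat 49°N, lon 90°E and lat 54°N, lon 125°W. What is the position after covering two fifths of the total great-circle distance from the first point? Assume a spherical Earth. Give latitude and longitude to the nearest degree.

≈ lat 73°N, lon 127°E

Convert each endpoint to a unit vector on the sphere (x = cos φ cos λ, y = cos φ sin λ, z = sin φ).
The central angle between the endpoints is δ = arccos(p₁·p₂) ≈ 1.272 rad (72.9°).
Interpolate at f = 2/5 with slerp weights a = sin((1−f)δ)/sin δ ≈ 0.723, b = sin(fδ)/sin δ ≈ 0.510.
p = a·p₁ + b·p₂ ≈ (-0.172, 0.229, 0.958); φ = arcsin(p_z) ≈ 73.36°, λ = atan2(p_y, p_x) ≈ 126.87°.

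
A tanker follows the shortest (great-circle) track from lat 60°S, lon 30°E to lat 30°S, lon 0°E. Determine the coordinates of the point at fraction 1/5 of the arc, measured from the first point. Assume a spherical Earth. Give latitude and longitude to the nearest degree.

≈ lat 55°S, lon 21°E

Convert each endpoint to a unit vector on the sphere (x = cos φ cos λ, y = cos φ sin λ, z = sin φ).
The central angle between the endpoints is δ = arccos(p₁·p₂) ≈ 0.630 rad (36.1°).
Interpolate at f = 1/5 with slerp weights a = sin((1−f)δ)/sin δ ≈ 0.820, b = sin(fδ)/sin δ ≈ 0.213.
p = a·p₁ + b·p₂ ≈ (0.540, 0.205, -0.817); φ = arcsin(p_z) ≈ -54.74°, λ = atan2(p_y, p_x) ≈ 20.79°.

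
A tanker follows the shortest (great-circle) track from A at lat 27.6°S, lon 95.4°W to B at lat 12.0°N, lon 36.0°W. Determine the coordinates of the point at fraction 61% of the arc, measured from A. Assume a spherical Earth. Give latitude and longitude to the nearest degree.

From cos δ = sin φ₁ sin φ₂ + cos φ₁ cos φ₂ cos Δλ, the central angle is δ ≈ 1.219 rad (69.8°).
Interpolate at f = 0.61 with slerp weights a = sin((1−f)δ)/sin δ ≈ 0.487, b = sin(fδ)/sin δ ≈ 0.721.
p = a·p₁ + b·p₂ ≈ (0.530, -0.845, -0.076); φ = arcsin(p_z) ≈ -4.36°, λ = atan2(p_y, p_x) ≈ -57.90°.

≈ lat 4°S, lon 58°W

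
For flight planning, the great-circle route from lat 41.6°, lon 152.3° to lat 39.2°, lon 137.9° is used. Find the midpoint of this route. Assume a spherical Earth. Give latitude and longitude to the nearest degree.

≈ lat 41°, lon 145°

The haversine formula gives a central angle δ ≈ 0.196 rad (11.2°) between the endpoints.
Interpolate at f = 1/2 with slerp weights a = sin((1−f)δ)/sin δ ≈ 0.502, b = sin(fδ)/sin δ ≈ 0.502.
p = a·p₁ + b·p₂ ≈ (-0.622, 0.436, 0.651); φ = arcsin(p_z) ≈ 40.62°, λ = atan2(p_y, p_x) ≈ 144.97°.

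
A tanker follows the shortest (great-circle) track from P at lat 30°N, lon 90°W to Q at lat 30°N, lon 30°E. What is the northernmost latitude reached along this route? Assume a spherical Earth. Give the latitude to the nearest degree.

The great circle lies in the plane with unit normal n̂ = (p₁ × p₂)/|p₁ × p₂|.
Here n̂_z ≈ +0.655; the vertex latitude is φ_max = arccos|n̂_z| ≈ 49.1°.
Check via Clairaut: cos φ_max = |cos φ₁| · sin C = cos(30.0°)·sin(49.1°) ≈ 0.655, again giving ≈ 49.1°.

≈ 49°N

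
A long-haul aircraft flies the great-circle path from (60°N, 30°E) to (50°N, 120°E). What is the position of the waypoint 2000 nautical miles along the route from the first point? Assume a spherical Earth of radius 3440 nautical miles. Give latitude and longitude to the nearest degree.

≈ (60°N, 100°E)

Convert each endpoint to a unit vector on the sphere (x = cos φ cos λ, y = cos φ sin λ, z = sin φ).
The central angle between the endpoints is δ = arccos(p₁·p₂) ≈ 0.845 rad (48.4°). The total great-circle distance is δ·R ≈ 0.845 × 3440 ≈ 2908 nmi, so the target fraction is f = 2000/2908 ≈ 0.688.
Interpolate at f ≈ 0.688 with slerp weights a = sin((1−f)δ)/sin δ ≈ 0.349, b = sin(fδ)/sin δ ≈ 0.734.
p = a·p₁ + b·p₂ ≈ (-0.085, 0.496, 0.864); φ = arcsin(p_z) ≈ 59.80°, λ = atan2(p_y, p_x) ≈ 99.71°.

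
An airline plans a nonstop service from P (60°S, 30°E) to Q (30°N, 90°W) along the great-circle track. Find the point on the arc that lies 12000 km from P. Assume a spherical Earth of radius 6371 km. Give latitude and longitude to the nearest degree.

≈ (11°N, 77°W)

Write both endpoints as unit vectors p₁, p₂ with components (cos φ cos λ, cos φ sin λ, sin φ).
The central angle between the endpoints is δ = arccos(p₁·p₂) ≈ 2.278 rad (130.5°). The total great-circle distance is δ·R ≈ 2.278 × 6371 ≈ 14512 km, so the target fraction is f = 12000/14512 ≈ 0.827.
Interpolate at f ≈ 0.827 with slerp weights a = sin((1−f)δ)/sin δ ≈ 0.505, b = sin(fδ)/sin δ ≈ 1.251.
p = a·p₁ + b·p₂ ≈ (0.219, -0.957, 0.188); φ = arcsin(p_z) ≈ 10.85°, λ = atan2(p_y, p_x) ≈ -77.13°.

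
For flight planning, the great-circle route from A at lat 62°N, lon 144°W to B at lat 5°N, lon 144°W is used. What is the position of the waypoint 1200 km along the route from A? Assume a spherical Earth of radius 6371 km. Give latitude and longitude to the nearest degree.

From cos δ = sin φ₁ sin φ₂ + cos φ₁ cos φ₂ cos Δλ, the central angle is δ ≈ 0.995 rad (57.0°). The total great-circle distance is δ·R ≈ 0.995 × 6371 ≈ 6338 km, so the target fraction is f = 1200/6338 ≈ 0.189.
Interpolate at f ≈ 0.189 with slerp weights a = sin((1−f)δ)/sin δ ≈ 0.861, b = sin(fδ)/sin δ ≈ 0.223.
p = a·p₁ + b·p₂ ≈ (-0.507, -0.368, 0.779); φ = arcsin(p_z) ≈ 51.21°, λ = atan2(p_y, p_x) ≈ -144.00°.

≈ lat 51°N, lon 144°W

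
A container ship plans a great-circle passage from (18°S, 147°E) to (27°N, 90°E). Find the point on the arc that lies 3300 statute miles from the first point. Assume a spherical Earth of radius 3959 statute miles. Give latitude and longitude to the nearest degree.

≈ (13°N, 110°E)

Write both endpoints as unit vectors p₁, p₂ with components (cos φ cos λ, cos φ sin λ, sin φ).
The central angle between the endpoints is δ = arccos(p₁·p₂) ≈ 1.244 rad (71.3°). The total great-circle distance is δ·R ≈ 1.244 × 3959 ≈ 4924 mi, so the target fraction is f = 3300/4924 ≈ 0.670.
Interpolate at f ≈ 0.670 with slerp weights a = sin((1−f)δ)/sin δ ≈ 0.421, b = sin(fδ)/sin δ ≈ 0.782.
p = a·p₁ + b·p₂ ≈ (-0.336, 0.915, 0.225); φ = arcsin(p_z) ≈ 12.99°, λ = atan2(p_y, p_x) ≈ 110.16°.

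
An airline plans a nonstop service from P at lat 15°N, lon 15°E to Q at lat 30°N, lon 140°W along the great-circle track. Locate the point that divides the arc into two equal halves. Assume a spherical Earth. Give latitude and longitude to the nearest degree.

≈ lat 62°N, lon 49°W

Convert each endpoint to a unit vector on the sphere (x = cos φ cos λ, y = cos φ sin λ, z = sin φ).
The central angle between the endpoints is δ = arccos(p₁·p₂) ≈ 2.251 rad (129.0°).
Interpolate at f = 1/2 with slerp weights a = sin((1−f)δ)/sin δ ≈ 1.160, b = sin(fδ)/sin δ ≈ 1.160.
p = a·p₁ + b·p₂ ≈ (0.313, -0.356, 0.881); φ = arcsin(p_z) ≈ 61.71°, λ = atan2(p_y, p_x) ≈ -48.68°.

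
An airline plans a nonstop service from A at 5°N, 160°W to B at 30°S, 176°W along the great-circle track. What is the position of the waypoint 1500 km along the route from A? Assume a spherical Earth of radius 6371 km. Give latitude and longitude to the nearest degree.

≈ 7°S, 165°W

From cos δ = sin φ₁ sin φ₂ + cos φ₁ cos φ₂ cos Δλ, the central angle is δ ≈ 0.667 rad (38.2°). The total great-circle distance is δ·R ≈ 0.667 × 6371 ≈ 4249 km, so the target fraction is f = 1500/4249 ≈ 0.353.
Interpolate at f ≈ 0.353 with slerp weights a = sin((1−f)δ)/sin δ ≈ 0.676, b = sin(fδ)/sin δ ≈ 0.377.
p = a·p₁ + b·p₂ ≈ (-0.959, -0.253, -0.130); φ = arcsin(p_z) ≈ -7.45°, λ = atan2(p_y, p_x) ≈ -165.21°.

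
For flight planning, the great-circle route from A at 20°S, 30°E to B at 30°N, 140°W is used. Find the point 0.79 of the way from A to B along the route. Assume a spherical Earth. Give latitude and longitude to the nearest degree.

≈ 50°N, 102°W

The haversine formula gives a central angle δ ≈ 2.906 rad (166.5°) between the endpoints.
Interpolate at f = 0.79 with slerp weights a = sin((1−f)δ)/sin δ ≈ 2.458, b = sin(fδ)/sin δ ≈ 3.210.
p = a·p₁ + b·p₂ ≈ (-0.129, -0.632, 0.764); φ = arcsin(p_z) ≈ 49.84°, λ = atan2(p_y, p_x) ≈ -101.54°.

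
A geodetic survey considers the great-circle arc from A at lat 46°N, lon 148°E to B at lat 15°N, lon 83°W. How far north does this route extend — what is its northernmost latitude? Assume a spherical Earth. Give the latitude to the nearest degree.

≈ 58°N

The great circle lies in the plane with unit normal n̂ = (p₁ × p₂)/|p₁ × p₂|.
Here n̂_z ≈ +0.537; the vertex latitude is φ_max = arccos|n̂_z| ≈ 57.5°.
Check via Clairaut: cos φ_max = |cos φ₁| · sin C = cos(46.0°)·sin(50.6°) ≈ 0.537, again giving ≈ 57.5°.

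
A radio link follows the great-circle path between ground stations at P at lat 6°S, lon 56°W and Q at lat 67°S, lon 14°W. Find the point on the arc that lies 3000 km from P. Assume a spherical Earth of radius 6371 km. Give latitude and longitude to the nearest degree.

Convert each endpoint to a unit vector on the sphere (x = cos φ cos λ, y = cos φ sin λ, z = sin φ).
The central angle between the endpoints is δ = arccos(p₁·p₂) ≈ 1.176 rad (67.4°). The total great-circle distance is δ·R ≈ 1.176 × 6371 ≈ 7490 km, so the target fraction is f = 3000/7490 ≈ 0.401.
Interpolate at f ≈ 0.401 with slerp weights a = sin((1−f)δ)/sin δ ≈ 0.702, b = sin(fδ)/sin δ ≈ 0.492.
p = a·p₁ + b·p₂ ≈ (0.577, -0.625, -0.526); φ = arcsin(p_z) ≈ -31.73°, λ = atan2(p_y, p_x) ≈ -47.31°.

≈ lat 32°S, lon 47°W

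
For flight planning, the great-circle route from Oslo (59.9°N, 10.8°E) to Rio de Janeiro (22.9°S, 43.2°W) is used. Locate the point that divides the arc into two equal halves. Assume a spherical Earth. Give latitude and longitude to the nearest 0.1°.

Convert each endpoint to a unit vector on the sphere (x = cos φ cos λ, y = cos φ sin λ, z = sin φ).
The central angle between the endpoints is δ = arccos(p₁·p₂) ≈ 1.636 rad (93.7°).
Interpolate at f = 1/2 with slerp weights a = sin((1−f)δ)/sin δ ≈ 0.731, b = sin(fδ)/sin δ ≈ 0.731.
p = a·p₁ + b·p₂ ≈ (0.851, -0.392, 0.348); φ = arcsin(p_z) ≈ 20.37°, λ = atan2(p_y, p_x) ≈ -24.75°.

≈ 20.4°N, 24.7°W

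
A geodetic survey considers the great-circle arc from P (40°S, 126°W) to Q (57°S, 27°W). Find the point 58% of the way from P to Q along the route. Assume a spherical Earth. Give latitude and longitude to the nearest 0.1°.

Write both endpoints as unit vectors p₁, p₂ with components (cos φ cos λ, cos φ sin λ, sin φ).
The central angle between the endpoints is δ = arccos(p₁·p₂) ≈ 1.077 rad (61.7°).
Interpolate at f = 0.58 with slerp weights a = sin((1−f)δ)/sin δ ≈ 0.496, b = sin(fδ)/sin δ ≈ 0.664.
p = a·p₁ + b·p₂ ≈ (0.099, -0.472, -0.876); φ = arcsin(p_z) ≈ -61.18°, λ = atan2(p_y, p_x) ≈ -78.17°.

≈ (61.2°S, 78.2°W)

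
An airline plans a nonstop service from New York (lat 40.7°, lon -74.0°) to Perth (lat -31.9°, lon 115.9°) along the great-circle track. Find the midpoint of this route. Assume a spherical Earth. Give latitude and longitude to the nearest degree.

≈ lat 37°, lon 168°

Write both endpoints as unit vectors p₁, p₂ with components (cos φ cos λ, cos φ sin λ, sin φ).
The central angle between the endpoints is δ = arccos(p₁·p₂) ≈ 2.935 rad (168.1°).
Interpolate at f = 1/2 with slerp weights a = sin((1−f)δ)/sin δ ≈ 4.839, b = sin(fδ)/sin δ ≈ 4.839.
p = a·p₁ + b·p₂ ≈ (-0.783, 0.169, 0.598); φ = arcsin(p_z) ≈ 36.75°, λ = atan2(p_y, p_x) ≈ 167.82°.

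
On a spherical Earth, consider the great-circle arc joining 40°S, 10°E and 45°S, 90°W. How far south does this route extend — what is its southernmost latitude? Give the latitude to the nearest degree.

≈ 55°S

The great circle lies in the plane with unit normal n̂ = (p₁ × p₂)/|p₁ × p₂|.
Here n̂_z ≈ -0.572; the vertex latitude is φ_max = arccos|n̂_z| ≈ 55.1°.
Check via Clairaut: cos φ_max = |cos φ₁| · sin C = cos(40.0°)·sin(131.7°) ≈ 0.572, again giving ≈ 55.1°.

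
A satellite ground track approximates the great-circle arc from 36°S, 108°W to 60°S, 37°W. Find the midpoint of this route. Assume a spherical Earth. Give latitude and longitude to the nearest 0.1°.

Write both endpoints as unit vectors p₁, p₂ with components (cos φ cos λ, cos φ sin λ, sin φ).
The central angle between the endpoints is δ = arccos(p₁·p₂) ≈ 0.875 rad (50.2°).
Interpolate at f = 1/2 with slerp weights a = sin((1−f)δ)/sin δ ≈ 0.552, b = sin(fδ)/sin δ ≈ 0.552.
p = a·p₁ + b·p₂ ≈ (0.082, -0.591, -0.803); φ = arcsin(p_z) ≈ -53.37°, λ = atan2(p_y, p_x) ≈ -82.06°.

≈ 53.4°S, 82.1°W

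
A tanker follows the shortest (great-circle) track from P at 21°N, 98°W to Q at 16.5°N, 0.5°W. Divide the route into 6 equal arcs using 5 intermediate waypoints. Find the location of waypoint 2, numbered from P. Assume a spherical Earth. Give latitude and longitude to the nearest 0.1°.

From cos δ = sin φ₁ sin φ₂ + cos φ₁ cos φ₂ cos Δλ, the central angle is δ ≈ 1.586 rad (90.9°).
Interpolate at f = 2/6 with slerp weights a = sin((1−f)δ)/sin δ ≈ 0.871, b = sin(fδ)/sin δ ≈ 0.504.
p = a·p₁ + b·p₂ ≈ (0.370, -0.810, 0.455); φ = arcsin(p_z) ≈ 27.09°, λ = atan2(p_y, p_x) ≈ -65.41°.

≈ 27.1°N, 65.4°W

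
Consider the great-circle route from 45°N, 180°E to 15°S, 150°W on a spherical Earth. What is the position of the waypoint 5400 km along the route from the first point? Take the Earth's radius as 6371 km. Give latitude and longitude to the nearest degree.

≈ 1°N, 157°W

Convert each endpoint to a unit vector on the sphere (x = cos φ cos λ, y = cos φ sin λ, z = sin φ).
The central angle between the endpoints is δ = arccos(p₁·p₂) ≈ 1.150 rad (65.9°). The total great-circle distance is δ·R ≈ 1.150 × 6371 ≈ 7327 km, so the target fraction is f = 5400/7327 ≈ 0.737.
Interpolate at f ≈ 0.737 with slerp weights a = sin((1−f)δ)/sin δ ≈ 0.326, b = sin(fδ)/sin δ ≈ 0.821.
p = a·p₁ + b·p₂ ≈ (-0.918, -0.397, 0.018); φ = arcsin(p_z) ≈ 1.04°, λ = atan2(p_y, p_x) ≈ -156.63°.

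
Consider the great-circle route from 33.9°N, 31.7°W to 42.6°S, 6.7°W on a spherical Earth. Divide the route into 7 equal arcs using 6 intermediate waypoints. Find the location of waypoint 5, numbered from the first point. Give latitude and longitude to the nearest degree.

≈ 21°S, 15°W

Convert each endpoint to a unit vector on the sphere (x = cos φ cos λ, y = cos φ sin λ, z = sin φ).
The central angle between the endpoints is δ = arccos(p₁·p₂) ≈ 1.394 rad (79.9°).
Interpolate at f = 5/7 with slerp weights a = sin((1−f)δ)/sin δ ≈ 0.394, b = sin(fδ)/sin δ ≈ 0.852.
p = a·p₁ + b·p₂ ≈ (0.901, -0.245, -0.357); φ = arcsin(p_z) ≈ -20.93°, λ = atan2(p_y, p_x) ≈ -15.21°.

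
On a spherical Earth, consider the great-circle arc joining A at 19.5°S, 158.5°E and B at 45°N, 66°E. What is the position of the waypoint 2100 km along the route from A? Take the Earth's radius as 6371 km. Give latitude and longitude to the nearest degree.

The haversine formula gives a central angle δ ≈ 1.839 rad (105.4°) between the endpoints. The total great-circle distance is δ·R ≈ 1.839 × 6371 ≈ 11717 km, so the target fraction is f = 2100/11717 ≈ 0.179.
Interpolate at f ≈ 0.179 with slerp weights a = sin((1−f)δ)/sin δ ≈ 1.035, b = sin(fδ)/sin δ ≈ 0.336.
p = a·p₁ + b·p₂ ≈ (-0.811, 0.574, -0.108); φ = arcsin(p_z) ≈ -6.21°, λ = atan2(p_y, p_x) ≈ 144.70°.

≈ 6°S, 145°E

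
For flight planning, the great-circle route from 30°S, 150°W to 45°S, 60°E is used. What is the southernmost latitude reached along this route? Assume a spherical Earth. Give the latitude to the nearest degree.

≈ 72°S

The great circle lies in the plane with unit normal n̂ = (p₁ × p₂)/|p₁ × p₂|.
Here n̂_z ≈ -0.311; the vertex latitude is φ_max = arccos|n̂_z| ≈ 71.9°.
Check via Clairaut: cos φ_max = |cos φ₁| · sin C = cos(30.0°)·sin(158.9°) ≈ 0.311, again giving ≈ 71.9°.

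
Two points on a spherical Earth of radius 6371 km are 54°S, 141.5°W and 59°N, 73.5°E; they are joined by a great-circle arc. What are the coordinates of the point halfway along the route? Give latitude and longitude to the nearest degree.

≈ 8°N, 158°E

Write both endpoints as unit vectors p₁, p₂ with components (cos φ cos λ, cos φ sin λ, sin φ).
The central angle between the endpoints is δ = arccos(p₁·p₂) ≈ 2.798 rad (160.3°).
Interpolate at f = 1/2 with slerp weights a = sin((1−f)δ)/sin δ ≈ 2.922, b = sin(fδ)/sin δ ≈ 2.922.
p = a·p₁ + b·p₂ ≈ (-0.917, 0.374, 0.141); φ = arcsin(p_z) ≈ 8.09°, λ = atan2(p_y, p_x) ≈ 157.82°.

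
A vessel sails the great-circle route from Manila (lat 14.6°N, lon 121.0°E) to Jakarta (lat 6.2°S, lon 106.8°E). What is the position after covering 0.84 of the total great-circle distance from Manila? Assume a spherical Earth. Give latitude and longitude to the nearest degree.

Convert each endpoint to a unit vector on the sphere (x = cos φ cos λ, y = cos φ sin λ, z = sin φ).
The central angle between the endpoints is δ = arccos(p₁·p₂) ≈ 0.438 rad (25.1°).
Interpolate at f = 0.84 with slerp weights a = sin((1−f)δ)/sin δ ≈ 0.165, b = sin(fδ)/sin δ ≈ 0.848.
p = a·p₁ + b·p₂ ≈ (-0.326, 0.944, -0.050); φ = arcsin(p_z) ≈ -2.86°, λ = atan2(p_y, p_x) ≈ 109.05°.

≈ lat 3°S, lon 109°E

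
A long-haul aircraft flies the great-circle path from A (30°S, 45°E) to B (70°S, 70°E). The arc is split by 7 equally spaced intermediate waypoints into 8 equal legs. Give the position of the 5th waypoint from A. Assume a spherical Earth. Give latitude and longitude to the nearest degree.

From cos δ = sin φ₁ sin φ₂ + cos φ₁ cos φ₂ cos Δλ, the central angle is δ ≈ 0.740 rad (42.4°).
Interpolate at f = 5/8 with slerp weights a = sin((1−f)δ)/sin δ ≈ 0.406, b = sin(fδ)/sin δ ≈ 0.662.
p = a·p₁ + b·p₂ ≈ (0.326, 0.461, -0.825); φ = arcsin(p_z) ≈ -55.59°, λ = atan2(p_y, p_x) ≈ 54.74°.

≈ (56°S, 55°E)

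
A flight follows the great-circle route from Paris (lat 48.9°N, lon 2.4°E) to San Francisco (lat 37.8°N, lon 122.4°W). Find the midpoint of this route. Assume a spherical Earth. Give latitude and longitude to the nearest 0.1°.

Convert each endpoint to a unit vector on the sphere (x = cos φ cos λ, y = cos φ sin λ, z = sin φ).
The central angle between the endpoints is δ = arccos(p₁·p₂) ≈ 1.405 rad (80.5°).
Interpolate at f = 1/2 with slerp weights a = sin((1−f)δ)/sin δ ≈ 0.655, b = sin(fδ)/sin δ ≈ 0.655.
p = a·p₁ + b·p₂ ≈ (0.153, -0.419, 0.895); φ = arcsin(p_z) ≈ 63.51°, λ = atan2(p_y, p_x) ≈ -69.95°.

≈ lat 63.5°N, lon 70.0°W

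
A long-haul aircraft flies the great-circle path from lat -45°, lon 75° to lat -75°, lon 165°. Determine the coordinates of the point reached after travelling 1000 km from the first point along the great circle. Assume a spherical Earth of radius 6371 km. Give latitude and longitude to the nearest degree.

Convert each endpoint to a unit vector on the sphere (x = cos φ cos λ, y = cos φ sin λ, z = sin φ).
The central angle between the endpoints is δ = arccos(p₁·p₂) ≈ 0.819 rad (46.9°). The total great-circle distance is δ·R ≈ 0.819 × 6371 ≈ 5217 km, so the target fraction is f = 1000/5217 ≈ 0.192.
Interpolate at f ≈ 0.192 with slerp weights a = sin((1−f)δ)/sin δ ≈ 0.842, b = sin(fδ)/sin δ ≈ 0.214.
p = a·p₁ + b·p₂ ≈ (0.101, 0.589, -0.802); φ = arcsin(p_z) ≈ -53.30°, λ = atan2(p_y, p_x) ≈ 80.32°.

≈ lat -53°, lon 80°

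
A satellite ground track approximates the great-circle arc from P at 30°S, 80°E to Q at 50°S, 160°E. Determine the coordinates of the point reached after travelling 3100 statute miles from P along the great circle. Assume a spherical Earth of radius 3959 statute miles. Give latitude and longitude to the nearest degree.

The haversine formula gives a central angle δ ≈ 1.070 rad (61.3°) between the endpoints. The total great-circle distance is δ·R ≈ 1.070 × 3959 ≈ 4238 mi, so the target fraction is f = 3100/4238 ≈ 0.731.
Interpolate at f ≈ 0.731 with slerp weights a = sin((1−f)δ)/sin δ ≈ 0.323, b = sin(fδ)/sin δ ≈ 0.804.
p = a·p₁ + b·p₂ ≈ (-0.437, 0.452, -0.777); φ = arcsin(p_z) ≈ -51.03°, λ = atan2(p_y, p_x) ≈ 134.01°.

≈ 51°S, 134°E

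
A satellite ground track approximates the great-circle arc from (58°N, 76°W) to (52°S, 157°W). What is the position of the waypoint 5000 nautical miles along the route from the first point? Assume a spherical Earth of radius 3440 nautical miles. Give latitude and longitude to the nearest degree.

The haversine formula gives a central angle δ ≈ 2.236 rad (128.1°) between the endpoints. The total great-circle distance is δ·R ≈ 2.236 × 3440 ≈ 7692 nmi, so the target fraction is f = 5000/7692 ≈ 0.650.
Interpolate at f ≈ 0.650 with slerp weights a = sin((1−f)δ)/sin δ ≈ 0.896, b = sin(fδ)/sin δ ≈ 1.262.
p = a·p₁ + b·p₂ ≈ (-0.600, -0.764, -0.235); φ = arcsin(p_z) ≈ -13.57°, λ = atan2(p_y, p_x) ≈ -128.15°.

≈ (14°S, 128°W)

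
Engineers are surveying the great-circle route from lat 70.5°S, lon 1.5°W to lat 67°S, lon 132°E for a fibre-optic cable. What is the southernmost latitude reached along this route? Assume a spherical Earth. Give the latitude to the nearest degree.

The great circle lies in the plane with unit normal n̂ = (p₁ × p₂)/|p₁ × p₂|.
Here n̂_z ≈ +0.151; the vertex latitude is φ_max = arccos|n̂_z| ≈ 81.3°.
Check via Clairaut: cos φ_max = |cos φ₁| · sin C = cos(70.5°)·sin(153.2°) ≈ 0.151, again giving ≈ 81.3°.

≈ 81°S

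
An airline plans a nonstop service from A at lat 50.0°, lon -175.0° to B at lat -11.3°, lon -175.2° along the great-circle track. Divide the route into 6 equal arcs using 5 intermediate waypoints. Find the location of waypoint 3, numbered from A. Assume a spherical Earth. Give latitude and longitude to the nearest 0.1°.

≈ lat 19.4°, lon -175.1°

Write both endpoints as unit vectors p₁, p₂ with components (cos φ cos λ, cos φ sin λ, sin φ).
The central angle between the endpoints is δ = arccos(p₁·p₂) ≈ 1.070 rad (61.3°).
Interpolate at f = 3/6 with slerp weights a = sin((1−f)δ)/sin δ ≈ 0.581, b = sin(fδ)/sin δ ≈ 0.581.
p = a·p₁ + b·p₂ ≈ (-0.940, -0.080, 0.331); φ = arcsin(p_z) ≈ 19.35°, λ = atan2(p_y, p_x) ≈ -175.12°.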